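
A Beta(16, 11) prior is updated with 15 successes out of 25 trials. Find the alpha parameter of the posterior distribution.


In the Beta-Binomial conjugate update:
alpha_post = alpha_prior + successes
= 16 + 15
= 31

31


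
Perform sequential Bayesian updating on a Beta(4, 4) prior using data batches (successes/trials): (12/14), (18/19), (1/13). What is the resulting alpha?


Accumulate successes: 31
Posterior alpha = prior alpha + sum of successes
= 4 + 31 = 35

35


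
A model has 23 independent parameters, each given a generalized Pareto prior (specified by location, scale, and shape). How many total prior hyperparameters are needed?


Each generalized Pareto prior needs 3 hyperparameters (location, scale, and shape).
Total = 3 * 23 = 69

69


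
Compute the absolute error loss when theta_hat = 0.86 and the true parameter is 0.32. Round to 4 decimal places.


L = |theta_hat - theta_true|
= |0.86 - 0.32| = 0.54

0.54


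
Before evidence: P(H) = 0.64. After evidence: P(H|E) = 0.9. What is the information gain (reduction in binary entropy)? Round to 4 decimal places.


Prior entropy = 0.9427
Posterior entropy = 0.469
Information gain = 0.9427 - 0.469 = 0.4737

0.4737


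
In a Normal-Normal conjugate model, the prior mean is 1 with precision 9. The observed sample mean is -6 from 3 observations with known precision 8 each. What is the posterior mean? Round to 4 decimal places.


Posterior precision = tau0 + n*tau = 9 + 3*8 = 33
Posterior mean = (tau0*mu0 + n*tau*xbar) / posterior_precision
= (9*1 + 3*8*-6) / 33
= -135 / 33 = -4.0909

-4.0909


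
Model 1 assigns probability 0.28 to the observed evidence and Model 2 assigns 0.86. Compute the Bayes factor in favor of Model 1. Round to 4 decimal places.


BF = P(data|M1) / P(data|M2)
= 0.28 / 0.86 = 0.3256

0.3256


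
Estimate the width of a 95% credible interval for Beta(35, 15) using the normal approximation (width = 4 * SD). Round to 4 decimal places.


For Beta(a,b): Var = ab/((a+b)^2(a+b+1))
Var = 0.0041, SD = 0.0642
Approximate 95% CI width = 4 * 0.0642 = 0.2567

0.2567


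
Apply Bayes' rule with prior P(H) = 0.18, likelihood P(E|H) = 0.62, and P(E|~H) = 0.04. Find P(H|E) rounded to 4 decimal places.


Step 1: Compute marginal P(E) = P(E|H)P(H) + P(E|~H)P(~H)
= 0.62*0.18 + 0.04*0.82 = 0.1444
Step 2: P(H|E) = P(E|H)P(H)/P(E) = 0.1116/0.1444
= 0.7729

0.7729


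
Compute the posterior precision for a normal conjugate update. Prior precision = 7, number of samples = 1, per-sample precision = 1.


tau_post = tau_0 + n * tau
= 7 + 1 * 1 = 8

8


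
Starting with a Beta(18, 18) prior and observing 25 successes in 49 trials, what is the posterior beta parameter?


Posterior beta = prior beta + failures
Failures = 49 - 25 = 24
beta_post = 18 + 24 = 42

42


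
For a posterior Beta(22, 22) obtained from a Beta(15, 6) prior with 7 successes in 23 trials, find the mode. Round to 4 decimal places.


Mode = (alpha - 1) / (alpha + beta - 2)
= 21 / 42
= 0.5

0.5


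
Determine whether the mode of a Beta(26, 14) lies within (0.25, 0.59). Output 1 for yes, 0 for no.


First find the mode: (a-1)/(a+b-2) = 0.6579
Is 0.6579 in (0.25, 0.59)? 0

0


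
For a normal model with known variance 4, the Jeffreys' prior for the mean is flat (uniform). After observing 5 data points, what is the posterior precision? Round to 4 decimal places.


Jeffreys' prior for normal mean (known variance) is flat.
Prior precision = 0.
Posterior precision = prior_prec + n/sigma^2 = 0 + 5/4
= 1.25

1.25


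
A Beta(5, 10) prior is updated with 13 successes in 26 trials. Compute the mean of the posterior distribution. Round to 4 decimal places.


After update: Beta(18, 23)
Mean = 18 / (18 + 23) = 18 / 41
= 0.439

0.439


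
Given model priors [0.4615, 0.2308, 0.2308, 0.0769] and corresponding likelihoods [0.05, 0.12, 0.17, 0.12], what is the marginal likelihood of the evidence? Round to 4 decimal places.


P(E) = sum_i P(M_i) P(E|M_i)
= 0.0231 + 0.0277 + 0.0392 + 0.0092
= 0.0992

0.0992


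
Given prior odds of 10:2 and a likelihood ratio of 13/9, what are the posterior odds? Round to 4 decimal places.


Posterior odds = prior odds * LR
Prior odds = 10/2 = 5.0
LR = 13/9 = 1.4444
Posterior odds = 5.0 * 1.4444 = 7.2222

7.2222


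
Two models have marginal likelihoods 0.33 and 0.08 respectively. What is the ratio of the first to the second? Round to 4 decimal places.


Evidence ratio = 0.33 / 0.08
= 4.125

4.125


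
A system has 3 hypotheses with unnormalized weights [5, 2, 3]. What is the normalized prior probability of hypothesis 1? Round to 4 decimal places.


The normalized prior is the weight divided by the total.
Total weight = 10
P(H1) = 5 / 10 = 0.5

0.5


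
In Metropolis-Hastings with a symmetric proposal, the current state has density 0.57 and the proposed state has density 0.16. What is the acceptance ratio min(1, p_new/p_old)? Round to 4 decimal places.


Ratio = p_new / p_old = 0.16 / 0.57 = 0.2807
Acceptance = min(1, 0.2807) = 0.2807

0.2807


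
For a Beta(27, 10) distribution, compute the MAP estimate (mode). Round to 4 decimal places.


MAP = mode = (a-1)/(a+b-2)
= (27-1)/(27+10-2)
= 26/35 = 0.7429

0.7429


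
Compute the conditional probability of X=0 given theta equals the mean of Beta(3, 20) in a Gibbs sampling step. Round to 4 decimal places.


Mean of Beta(3, 20) = 0.1304
P(X=0 | theta=0.1304) = 0.8696

0.8696


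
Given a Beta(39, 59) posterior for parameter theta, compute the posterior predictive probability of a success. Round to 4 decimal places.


For a Beta-Bernoulli model, the predictive probability is the mean:
P(success) = 39/(39+59) = 39/98 = 0.398

0.398


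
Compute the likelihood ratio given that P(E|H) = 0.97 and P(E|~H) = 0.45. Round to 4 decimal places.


LR = P(E|H) / P(E|~H)
= 0.97 / 0.45 = 2.1556

2.1556


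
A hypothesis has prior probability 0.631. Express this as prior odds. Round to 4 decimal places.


Odds = P(H) / P(not H) = 0.631 / 0.369
= 1.71

1.71


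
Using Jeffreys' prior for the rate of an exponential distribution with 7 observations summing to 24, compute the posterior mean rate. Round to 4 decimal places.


Jeffreys' prior leads to posterior Gamma(7, 24).
Mean = 7/24 = 0.2917

0.2917


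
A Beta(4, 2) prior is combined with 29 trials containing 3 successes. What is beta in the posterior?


In conjugate updating:
beta_posterior = beta_prior + (n - k)
= 2 + (29 - 3)
= 2 + 26 = 28

28


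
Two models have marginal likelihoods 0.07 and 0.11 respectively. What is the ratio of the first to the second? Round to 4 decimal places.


Evidence ratio = 0.07 / 0.11
= 0.6364

0.6364


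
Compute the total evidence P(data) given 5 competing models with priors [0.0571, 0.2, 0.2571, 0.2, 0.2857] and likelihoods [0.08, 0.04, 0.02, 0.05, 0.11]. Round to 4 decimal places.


Marginal likelihood = sum P(model_i) * P(data|model_i)
Model 1: 0.0571 * 0.08 = 0.0046
Model 2: 0.2 * 0.04 = 0.008
Model 3: 0.2571 * 0.02 = 0.0051
Model 4: 0.2 * 0.05 = 0.01
Model 5: 0.2857 * 0.11 = 0.0314
Total = 0.0591

0.0591


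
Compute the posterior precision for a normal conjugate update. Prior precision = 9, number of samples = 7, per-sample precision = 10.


tau_post = tau_0 + n * tau
= 9 + 7 * 10 = 79

79


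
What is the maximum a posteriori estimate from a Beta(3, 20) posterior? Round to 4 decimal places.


The MAP estimate equals the mode of the distribution.
Mode of Beta(a,b) = (a-1)/(a+b-2)
= 2/21
= 0.0952

0.0952


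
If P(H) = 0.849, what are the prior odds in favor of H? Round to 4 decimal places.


Prior odds = P(H) / (1 - P(H))
= 0.849 / 0.151
= 5.6225

5.6225


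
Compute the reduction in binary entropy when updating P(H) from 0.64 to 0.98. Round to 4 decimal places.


H_before = -p*log2(p) - (1-p)*log2(1-p) for p=0.64: 0.9427
H_after for p=0.98: 0.1414
Reduction = 0.9427 - 0.1414 = 0.8012

0.8012


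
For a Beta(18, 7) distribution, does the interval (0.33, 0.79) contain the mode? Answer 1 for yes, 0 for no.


Mode of Beta(a,b) = (a-1)/(a+b-2)
= (18-1)/(18+7-2) = 0.7391
Check: 0.33 <= 0.7391 <= 0.79?
Result: 1

1


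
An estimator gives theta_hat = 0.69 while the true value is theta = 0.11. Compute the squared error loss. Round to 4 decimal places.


The squared error loss is (theta_hat - theta)^2
= (0.69 - 0.11)^2
= (0.58)^2 = 0.3364

0.3364


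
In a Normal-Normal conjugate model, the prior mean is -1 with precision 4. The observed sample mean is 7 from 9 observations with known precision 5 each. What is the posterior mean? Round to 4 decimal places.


Posterior precision = tau0 + n*tau = 4 + 9*5 = 49
Posterior mean = (tau0*mu0 + n*tau*xbar) / posterior_precision
= (4*-1 + 9*5*7) / 49
= 311 / 49 = 6.3469

6.3469


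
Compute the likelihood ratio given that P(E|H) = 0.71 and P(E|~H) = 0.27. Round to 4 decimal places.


LR = P(E|H) / P(E|~H)
= 0.71 / 0.27 = 2.6296

2.6296


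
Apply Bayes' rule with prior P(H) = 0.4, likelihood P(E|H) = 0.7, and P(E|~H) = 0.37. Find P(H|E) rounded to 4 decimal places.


Step 1: Compute marginal P(E) = P(E|H)P(H) + P(E|~H)P(~H)
= 0.7*0.4 + 0.37*0.6 = 0.502
Step 2: P(H|E) = P(E|H)P(H)/P(E) = 0.28/0.502
= 0.5578

0.5578


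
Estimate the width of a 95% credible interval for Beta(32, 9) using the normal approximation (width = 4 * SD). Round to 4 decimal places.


For Beta(a,b): Var = ab/((a+b)^2(a+b+1))
Var = 0.0041, SD = 0.0639
Approximate 95% CI width = 4 * 0.0639 = 0.2555

0.2555


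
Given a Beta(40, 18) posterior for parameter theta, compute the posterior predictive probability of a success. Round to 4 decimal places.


For a Beta-Bernoulli model, the predictive probability is the mean:
P(success) = 40/(40+18) = 40/58 = 0.6897

0.6897


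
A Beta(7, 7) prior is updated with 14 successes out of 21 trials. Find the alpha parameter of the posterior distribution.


In the Beta-Binomial conjugate update:
alpha_post = alpha_prior + successes
= 7 + 14
= 21

21


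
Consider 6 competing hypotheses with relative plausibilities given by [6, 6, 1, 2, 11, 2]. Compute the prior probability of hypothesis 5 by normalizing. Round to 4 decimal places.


Sum of weights = 6 + 6 + 1 + 2 + 11 + 2 = 28
Normalized prior for H5 = 11 / 28
= 0.3929

0.3929


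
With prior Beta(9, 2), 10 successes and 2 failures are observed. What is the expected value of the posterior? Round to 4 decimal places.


Posterior = Beta(19, 4)
E[theta] = alpha/(alpha+beta)
= 19/23 = 0.8261

0.8261


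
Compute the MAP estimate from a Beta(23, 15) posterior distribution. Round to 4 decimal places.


MAP = mode of Beta distribution
= (alpha - 1)/(alpha + beta - 2)
= (23-1)/(23+15-2)
= 22/36 = 0.6111

0.6111


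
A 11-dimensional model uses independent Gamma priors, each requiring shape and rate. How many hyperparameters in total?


Per parameter: 2 (shape and rate).
Total = 11 * 2 = 22

22


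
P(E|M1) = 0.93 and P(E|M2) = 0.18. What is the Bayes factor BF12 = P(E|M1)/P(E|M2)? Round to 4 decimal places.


Bayes factor BF12 = P(E|M1) / P(E|M2)
= 0.93 / 0.18
= 5.1667

5.1667


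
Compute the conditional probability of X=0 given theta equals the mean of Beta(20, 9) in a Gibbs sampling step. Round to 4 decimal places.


Mean of Beta(20, 9) = 0.6897
P(X=0 | theta=0.6897) = 0.3103

0.3103


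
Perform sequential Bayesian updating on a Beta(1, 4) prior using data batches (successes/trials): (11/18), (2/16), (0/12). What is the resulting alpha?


Accumulate successes: 13
Posterior alpha = prior alpha + sum of successes
= 1 + 13 = 14

14


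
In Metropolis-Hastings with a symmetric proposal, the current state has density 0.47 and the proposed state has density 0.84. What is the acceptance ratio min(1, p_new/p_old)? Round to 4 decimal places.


Ratio = p_new / p_old = 0.84 / 0.47 = 1.7872
Acceptance = min(1, 1.7872) = 1.0

1.0


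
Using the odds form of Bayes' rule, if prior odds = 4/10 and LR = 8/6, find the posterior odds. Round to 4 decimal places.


Bayes' rule in odds form: posterior odds = prior odds * LR
= (4 * 8) / (10 * 6)
= 32/60 = 0.5333

0.5333


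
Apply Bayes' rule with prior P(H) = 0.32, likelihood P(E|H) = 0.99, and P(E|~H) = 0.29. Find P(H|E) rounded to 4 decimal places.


Step 1: Compute marginal P(E) = P(E|H)P(H) + P(E|~H)P(~H)
= 0.99*0.32 + 0.29*0.68 = 0.514
Step 2: P(H|E) = P(E|H)P(H)/P(E) = 0.3168/0.514
= 0.6163

0.6163


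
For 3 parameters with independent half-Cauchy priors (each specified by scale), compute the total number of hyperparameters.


A half-Cauchy prior has 1 hyperparameter per parameter.
Total = 3 * 1 = 3

3


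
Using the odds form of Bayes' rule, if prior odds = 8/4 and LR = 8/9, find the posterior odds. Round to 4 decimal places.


Bayes' rule in odds form: posterior odds = prior odds * LR
= (8 * 8) / (4 * 9)
= 64/36 = 1.7778

1.7778


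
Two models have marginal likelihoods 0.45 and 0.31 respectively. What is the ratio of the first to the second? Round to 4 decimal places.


Evidence ratio = 0.45 / 0.31
= 1.4516

1.4516


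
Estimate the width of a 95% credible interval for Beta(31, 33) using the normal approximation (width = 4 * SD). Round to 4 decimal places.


For Beta(a,b): Var = ab/((a+b)^2(a+b+1))
Var = 0.0038, SD = 0.062
Approximate 95% CI width = 4 * 0.062 = 0.2479

0.2479


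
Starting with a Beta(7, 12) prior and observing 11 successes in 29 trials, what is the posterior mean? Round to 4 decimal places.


Posterior parameters: alpha = 7 + 11 = 18
beta = 12 + 18 = 30
Posterior mean = alpha / (alpha + beta) = 18 / 48
= 0.375

0.375


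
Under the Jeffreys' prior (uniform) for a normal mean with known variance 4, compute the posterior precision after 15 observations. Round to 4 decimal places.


Prior precision = 0 (flat prior).
Post. prec. = 0 + n/var = 15/4 = 3.75

3.75


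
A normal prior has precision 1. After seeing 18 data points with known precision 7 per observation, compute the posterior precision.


In the conjugate normal model, precisions add:
tau_posterior = tau_prior + n * tau_data
= 1 + 18*7 = 127

127


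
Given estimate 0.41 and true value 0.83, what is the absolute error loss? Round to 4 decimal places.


Absolute error = |estimate - true|
= |-0.42| = 0.42

0.42


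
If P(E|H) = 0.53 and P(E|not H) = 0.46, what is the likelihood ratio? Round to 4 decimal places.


Likelihood ratio = P(E|H) / P(E|not H)
= 0.53 / 0.46
= 1.1522

1.1522


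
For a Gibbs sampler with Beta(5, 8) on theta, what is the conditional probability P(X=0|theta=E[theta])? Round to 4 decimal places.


E[theta] = 5/(5+8) = 0.3846
P(X=0|theta) = 1 - theta = 0.6154

0.6154


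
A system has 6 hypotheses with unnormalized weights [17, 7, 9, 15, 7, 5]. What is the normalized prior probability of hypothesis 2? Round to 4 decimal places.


The normalized prior is the weight divided by the total.
Total weight = 60
P(H2) = 7 / 60 = 0.1167

0.1167


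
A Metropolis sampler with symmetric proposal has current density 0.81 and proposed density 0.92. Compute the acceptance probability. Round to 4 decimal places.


For symmetric proposals, acceptance = min(1, pi(x*)/pi(x))
= min(1, 0.92/0.81)
= min(1, 1.1358) = 1.0

1.0


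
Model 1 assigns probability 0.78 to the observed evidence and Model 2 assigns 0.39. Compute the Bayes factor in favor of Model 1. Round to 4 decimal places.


BF = P(data|M1) / P(data|M2)
= 0.78 / 0.39 = 2.0

2.0


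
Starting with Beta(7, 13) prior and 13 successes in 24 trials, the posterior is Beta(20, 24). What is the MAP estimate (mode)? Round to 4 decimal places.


The mode of Beta(a, b) when a > 1 and b > 1 is (a-1)/(a+b-2)
= (20 - 1) / (20 + 24 - 2)
= 19 / 42
= 0.4524

0.4524


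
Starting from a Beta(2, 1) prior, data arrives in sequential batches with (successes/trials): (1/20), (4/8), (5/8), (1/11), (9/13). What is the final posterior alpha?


In sequential Bayesian updating, we sum all successes.
Total successes = 20
Final alpha = 2 + 20 = 22

22


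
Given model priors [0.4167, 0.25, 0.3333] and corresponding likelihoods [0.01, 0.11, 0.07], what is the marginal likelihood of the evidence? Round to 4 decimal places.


P(E) = sum_i P(M_i) P(E|M_i)
= 0.0042 + 0.0275 + 0.0233
= 0.055

0.055


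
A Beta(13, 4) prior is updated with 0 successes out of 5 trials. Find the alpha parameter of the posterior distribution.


In the Beta-Binomial conjugate update:
alpha_post = alpha_prior + successes
= 13 + 0
= 13

13


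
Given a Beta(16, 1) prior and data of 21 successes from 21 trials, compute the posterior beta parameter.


Number of failures = 21 - 21 = 0
Posterior beta = 1 + 0 = 1

1


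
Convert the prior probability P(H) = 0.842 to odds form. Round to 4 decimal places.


P(not H) = 1 - 0.842 = 0.158
Odds = 0.842 / 0.158 = 5.3291

5.3291


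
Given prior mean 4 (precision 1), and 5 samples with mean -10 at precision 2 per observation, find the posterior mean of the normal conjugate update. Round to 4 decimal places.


The posterior mean is a precision-weighted average of prior and data.
Post. prec. = 1 + 10 = 11
Post. mean = (4 + -100)/11 = -96/11 = -8.7273

-8.7273


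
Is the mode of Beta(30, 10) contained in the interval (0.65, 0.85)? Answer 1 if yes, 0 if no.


Mode = (a-1)/(a+b-2) = 29/38 = 0.7632
Interval: (0.65, 0.85)
Contains mode? 1

1


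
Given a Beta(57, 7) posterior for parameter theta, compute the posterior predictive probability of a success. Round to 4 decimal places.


For a Beta-Bernoulli model, the predictive probability is the mean:
P(success) = 57/(57+7) = 57/64 = 0.8906

0.8906


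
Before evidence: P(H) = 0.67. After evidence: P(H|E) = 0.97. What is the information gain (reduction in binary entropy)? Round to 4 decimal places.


Prior entropy = 0.9149
Posterior entropy = 0.1944
Information gain = 0.9149 - 0.1944 = 0.7205

0.7205


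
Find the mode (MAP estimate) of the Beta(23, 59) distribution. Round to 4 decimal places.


For Beta(a,b) with a,b > 1:
Mode = (a-1)/(a+b-2) = (23-1)/(82-2)
= 22/80 = 0.275

0.275


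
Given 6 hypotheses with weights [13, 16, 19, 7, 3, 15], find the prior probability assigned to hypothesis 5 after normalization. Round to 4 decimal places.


To normalize, divide each weight by the sum of all weights.
Sum = 73
Prior(H5) = 3/73 = 0.0411

0.0411


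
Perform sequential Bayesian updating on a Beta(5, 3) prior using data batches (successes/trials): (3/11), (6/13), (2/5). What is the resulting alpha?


Accumulate successes: 11
Posterior alpha = prior alpha + sum of successes
= 5 + 11 = 16

16


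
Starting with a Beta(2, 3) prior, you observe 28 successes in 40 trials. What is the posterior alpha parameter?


For a Beta-Binomial conjugate model:
Posterior alpha = prior alpha + number of successes
= 2 + 28 = 30

30


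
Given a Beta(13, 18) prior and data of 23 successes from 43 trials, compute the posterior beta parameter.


Number of failures = 43 - 23 = 20
Posterior beta = 18 + 20 = 38

38


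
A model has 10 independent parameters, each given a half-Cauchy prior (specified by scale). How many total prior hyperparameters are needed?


Each half-Cauchy prior needs 1 hyperparameter (scale).
Total = 1 * 10 = 10

10


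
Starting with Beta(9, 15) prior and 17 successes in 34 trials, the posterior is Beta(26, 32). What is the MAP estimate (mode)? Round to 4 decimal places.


The mode of Beta(a, b) when a > 1 and b > 1 is (a-1)/(a+b-2)
= (26 - 1) / (26 + 32 - 2)
= 25 / 56
= 0.4464

0.4464


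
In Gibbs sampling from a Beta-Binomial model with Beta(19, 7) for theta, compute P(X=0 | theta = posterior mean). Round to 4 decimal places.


Posterior mean = alpha/(alpha+beta) = 19/26 = 0.7308
P(X=0|theta=mean) = 1 - theta = 0.2692

0.2692


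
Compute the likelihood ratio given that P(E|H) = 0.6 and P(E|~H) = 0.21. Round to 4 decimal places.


LR = P(E|H) / P(E|~H)
= 0.6 / 0.21 = 2.8571

2.8571


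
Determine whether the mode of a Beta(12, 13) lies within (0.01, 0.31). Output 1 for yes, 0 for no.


First find the mode: (a-1)/(a+b-2) = 0.4783
Is 0.4783 in (0.01, 0.31)? 0

0


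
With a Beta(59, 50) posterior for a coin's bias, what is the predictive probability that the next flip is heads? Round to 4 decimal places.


The predictive probability equals the posterior mean.
P(next = heads) = alpha / (alpha + beta)
= 59 / 109 = 0.5413

0.5413


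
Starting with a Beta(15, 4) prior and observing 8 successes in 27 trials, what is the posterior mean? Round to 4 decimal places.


Posterior parameters: alpha = 15 + 8 = 23
beta = 4 + 19 = 23
Posterior mean = alpha / (alpha + beta) = 23 / 46
= 0.5

0.5


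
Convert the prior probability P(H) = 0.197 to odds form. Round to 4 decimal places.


P(not H) = 1 - 0.197 = 0.803
Odds = 0.197 / 0.803 = 0.2453

0.2453


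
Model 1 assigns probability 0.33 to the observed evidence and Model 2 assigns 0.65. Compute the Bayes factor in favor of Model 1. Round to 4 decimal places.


BF = P(data|M1) / P(data|M2)
= 0.33 / 0.65 = 0.5077

0.5077


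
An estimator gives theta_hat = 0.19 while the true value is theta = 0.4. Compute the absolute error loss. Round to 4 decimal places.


The absolute error loss is |theta_hat - theta|
= |0.19 - 0.4|
= 0.21

0.21


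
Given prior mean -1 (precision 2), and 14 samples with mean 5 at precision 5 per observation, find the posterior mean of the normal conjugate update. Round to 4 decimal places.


The posterior mean is a precision-weighted average of prior and data.
Post. prec. = 2 + 70 = 72
Post. mean = (-2 + 350)/72 = 348/72 = 4.8333

4.8333


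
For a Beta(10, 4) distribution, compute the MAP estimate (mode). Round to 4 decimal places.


MAP = mode = (a-1)/(a+b-2)
= (10-1)/(10+4-2)
= 9/12 = 0.75

0.75


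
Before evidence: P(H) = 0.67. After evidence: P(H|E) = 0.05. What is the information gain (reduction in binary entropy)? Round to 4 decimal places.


Prior entropy = 0.9149
Posterior entropy = 0.2864
Information gain = 0.9149 - 0.2864 = 0.6285

0.6285


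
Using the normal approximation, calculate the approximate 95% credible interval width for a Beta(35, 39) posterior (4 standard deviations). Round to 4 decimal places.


Var(Beta) = 35*39/(74^2 * 75) = 0.0033
SD = 0.0577
Width ~ 4*SD = 0.2306

0.2306


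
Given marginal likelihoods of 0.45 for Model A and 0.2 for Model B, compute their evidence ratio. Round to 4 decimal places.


Ratio = ML(A) / ML(B) = 0.45/0.2
= 2.25

2.25


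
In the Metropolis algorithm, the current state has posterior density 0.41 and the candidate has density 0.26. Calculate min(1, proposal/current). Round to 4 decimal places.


Ratio = 0.26/0.41 = 0.6341
Acceptance probability = min(1, 0.6341)
= 0.6341

0.6341


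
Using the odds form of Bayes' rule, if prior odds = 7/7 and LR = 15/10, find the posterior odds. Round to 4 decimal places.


Bayes' rule in odds form: posterior odds = prior odds * LR
= (7 * 15) / (7 * 10)
= 105/70 = 1.5

1.5


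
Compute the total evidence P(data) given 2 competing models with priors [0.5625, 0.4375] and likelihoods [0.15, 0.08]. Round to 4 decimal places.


Marginal likelihood = sum P(model_i) * P(data|model_i)
Model 1: 0.5625 * 0.15 = 0.0844
Model 2: 0.4375 * 0.08 = 0.035
Total = 0.1194

0.1194


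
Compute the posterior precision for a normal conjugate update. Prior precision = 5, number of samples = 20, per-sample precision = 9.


tau_post = tau_0 + n * tau
= 5 + 20 * 9 = 185

185


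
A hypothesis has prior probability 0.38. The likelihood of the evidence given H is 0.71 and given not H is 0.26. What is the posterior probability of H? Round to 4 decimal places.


Using Bayes' theorem:
P(E) = 0.38 * 0.71 + 0.62 * 0.26
P(E) = 0.431
P(H|E) = (0.38 * 0.71) / 0.431 = 0.626

0.626


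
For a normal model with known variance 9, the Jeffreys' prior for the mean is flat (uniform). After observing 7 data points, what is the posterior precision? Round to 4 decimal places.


Jeffreys' prior for normal mean (known variance) is flat.
Prior precision = 0.
Posterior precision = prior_prec + n/sigma^2 = 0 + 7/9
= 0.7778

0.7778


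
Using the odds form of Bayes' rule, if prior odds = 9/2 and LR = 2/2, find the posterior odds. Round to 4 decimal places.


Bayes' rule in odds form: posterior odds = prior odds * LR
= (9 * 2) / (2 * 2)
= 18/4 = 4.5

4.5


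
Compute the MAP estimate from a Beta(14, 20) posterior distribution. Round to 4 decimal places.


MAP = mode of Beta distribution
= (alpha - 1)/(alpha + beta - 2)
= (14-1)/(14+20-2)
= 13/32 = 0.4062

0.4062


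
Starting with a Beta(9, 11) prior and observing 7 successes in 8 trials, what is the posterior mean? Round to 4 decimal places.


Posterior parameters: alpha = 9 + 7 = 16
beta = 11 + 1 = 12
Posterior mean = alpha / (alpha + beta) = 16 / 28
= 0.5714

0.5714


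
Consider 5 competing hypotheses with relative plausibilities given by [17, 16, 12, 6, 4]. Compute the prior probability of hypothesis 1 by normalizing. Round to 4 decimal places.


Sum of weights = 17 + 16 + 12 + 6 + 4 = 55
Normalized prior for H1 = 17 / 55
= 0.3091

0.3091


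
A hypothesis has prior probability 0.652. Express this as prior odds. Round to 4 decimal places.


Odds = P(H) / P(not H) = 0.652 / 0.348
= 1.8736

1.8736


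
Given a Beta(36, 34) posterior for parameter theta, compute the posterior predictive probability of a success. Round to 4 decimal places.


For a Beta-Bernoulli model, the predictive probability is the mean:
P(success) = 36/(36+34) = 36/70 = 0.5143

0.5143


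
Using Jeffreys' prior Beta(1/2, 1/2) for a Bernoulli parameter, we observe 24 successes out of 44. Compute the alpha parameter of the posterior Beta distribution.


Conjugate update: Beta(0.5 + k, 0.5 + n - k).
k = 24, n - k = 20
Posterior alpha = 0.5 + k = 0.5 + 24 = 24.5

24.5


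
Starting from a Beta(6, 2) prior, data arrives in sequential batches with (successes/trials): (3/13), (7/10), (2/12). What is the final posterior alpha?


In sequential Bayesian updating, we sum all successes.
Total successes = 12
Final alpha = 6 + 12 = 18

18


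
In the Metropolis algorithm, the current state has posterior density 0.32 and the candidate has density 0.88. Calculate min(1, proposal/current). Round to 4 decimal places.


Ratio = 0.88/0.32 = 2.75
Acceptance probability = min(1, 2.75)
= 1.0

1.0


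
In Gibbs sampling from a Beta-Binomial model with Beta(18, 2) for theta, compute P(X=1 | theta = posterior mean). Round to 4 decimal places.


Posterior mean = alpha/(alpha+beta) = 18/20 = 0.9
P(X=1|theta=mean) = theta = 0.9

0.9


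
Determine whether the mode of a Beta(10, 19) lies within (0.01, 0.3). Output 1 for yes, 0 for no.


First find the mode: (a-1)/(a+b-2) = 0.3333
Is 0.3333 in (0.01, 0.3)? 0

0


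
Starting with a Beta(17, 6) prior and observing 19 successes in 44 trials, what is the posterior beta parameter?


Posterior beta = prior beta + failures
Failures = 44 - 19 = 25
beta_post = 6 + 25 = 31

31


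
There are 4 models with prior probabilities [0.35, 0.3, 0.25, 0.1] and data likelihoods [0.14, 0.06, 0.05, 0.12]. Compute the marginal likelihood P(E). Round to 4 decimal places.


P(E) = sum over models of P(M_i) * P(E|M_i)
= 0.35*0.14 + 0.3*0.06 + 0.25*0.05 + 0.1*0.12
= 0.0915

0.0915


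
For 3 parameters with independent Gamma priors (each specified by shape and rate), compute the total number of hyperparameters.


A Gamma prior has 2 hyperparameters per parameter.
Total = 3 * 2 = 6

6


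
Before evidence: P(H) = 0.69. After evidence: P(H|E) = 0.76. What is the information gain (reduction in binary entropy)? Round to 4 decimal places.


Prior entropy = 0.8932
Posterior entropy = 0.795
Information gain = 0.8932 - 0.795 = 0.0981

0.0981


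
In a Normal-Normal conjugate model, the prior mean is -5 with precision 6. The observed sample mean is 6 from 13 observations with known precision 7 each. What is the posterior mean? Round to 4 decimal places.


Posterior precision = tau0 + n*tau = 6 + 13*7 = 97
Posterior mean = (tau0*mu0 + n*tau*xbar) / posterior_precision
= (6*-5 + 13*7*6) / 97
= 516 / 97 = 5.3196

5.3196


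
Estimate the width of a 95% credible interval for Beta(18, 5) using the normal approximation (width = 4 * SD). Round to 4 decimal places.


For Beta(a,b): Var = ab/((a+b)^2(a+b+1))
Var = 0.0071, SD = 0.0842
Approximate 95% CI width = 4 * 0.0842 = 0.3368

0.3368


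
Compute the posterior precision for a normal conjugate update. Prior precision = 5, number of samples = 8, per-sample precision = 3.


tau_post = tau_0 + n * tau
= 5 + 8 * 3 = 29

29


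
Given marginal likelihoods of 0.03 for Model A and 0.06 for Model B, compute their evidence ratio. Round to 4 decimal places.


Ratio = ML(A) / ML(B) = 0.03/0.06
= 0.5

0.5


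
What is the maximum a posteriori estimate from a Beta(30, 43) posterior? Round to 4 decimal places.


The MAP estimate equals the mode of the distribution.
Mode of Beta(a,b) = (a-1)/(a+b-2)
= 29/71
= 0.4085

0.4085


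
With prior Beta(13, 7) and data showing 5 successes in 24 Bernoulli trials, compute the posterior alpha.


Conjugate update: alpha_posterior = alpha_prior + k
= 13 + 5 = 18

18


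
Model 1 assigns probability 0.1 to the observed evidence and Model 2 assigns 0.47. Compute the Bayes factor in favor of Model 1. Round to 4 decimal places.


BF = P(data|M1) / P(data|M2)
= 0.1 / 0.47 = 0.2128

0.2128


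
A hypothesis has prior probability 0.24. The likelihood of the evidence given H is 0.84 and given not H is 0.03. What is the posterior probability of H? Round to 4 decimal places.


Using Bayes' theorem:
P(E) = 0.24 * 0.84 + 0.76 * 0.03
P(E) = 0.2244
P(H|E) = (0.24 * 0.84) / 0.2244 = 0.8984

0.8984


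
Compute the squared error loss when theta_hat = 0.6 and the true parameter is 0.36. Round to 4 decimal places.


L = (theta_hat - theta_true)^2
= (0.6 - 0.36)^2
= 0.24^2 = 0.0576

0.0576


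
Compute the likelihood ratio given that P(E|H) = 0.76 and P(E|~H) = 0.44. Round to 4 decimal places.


LR = P(E|H) / P(E|~H)
= 0.76 / 0.44 = 1.7273

1.7273


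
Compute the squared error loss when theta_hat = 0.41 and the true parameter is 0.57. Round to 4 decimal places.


L = (theta_hat - theta_true)^2
= (0.41 - 0.57)^2
= -0.16^2 = 0.0256

0.0256


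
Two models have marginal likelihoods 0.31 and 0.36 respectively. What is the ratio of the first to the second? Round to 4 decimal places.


Evidence ratio = 0.31 / 0.36
= 0.8611

0.8611


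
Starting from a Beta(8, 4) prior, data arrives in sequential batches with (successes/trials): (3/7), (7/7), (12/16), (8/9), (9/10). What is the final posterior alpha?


In sequential Bayesian updating, we sum all successes.
Total successes = 39
Final alpha = 8 + 39 = 47

47


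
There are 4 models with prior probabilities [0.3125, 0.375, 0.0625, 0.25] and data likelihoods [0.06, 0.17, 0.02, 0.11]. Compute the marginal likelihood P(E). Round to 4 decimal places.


P(E) = sum over models of P(M_i) * P(E|M_i)
= 0.3125*0.06 + 0.375*0.17 + 0.0625*0.02 + 0.25*0.11
= 0.1113

0.1113


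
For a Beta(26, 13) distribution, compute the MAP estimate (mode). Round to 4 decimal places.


MAP = mode = (a-1)/(a+b-2)
= (26-1)/(26+13-2)
= 25/37 = 0.6757

0.6757


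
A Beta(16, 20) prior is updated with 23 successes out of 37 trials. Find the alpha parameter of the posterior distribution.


In the Beta-Binomial conjugate update:
alpha_post = alpha_prior + successes
= 16 + 23
= 39

39


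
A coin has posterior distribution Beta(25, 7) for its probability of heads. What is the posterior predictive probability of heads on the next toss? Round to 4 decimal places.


Posterior predictive = E[theta] = alpha/(alpha+beta)
= 25/32
= 0.7812

0.7812


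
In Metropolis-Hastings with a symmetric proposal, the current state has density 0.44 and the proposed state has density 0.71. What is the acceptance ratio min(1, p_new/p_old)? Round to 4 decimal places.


Ratio = p_new / p_old = 0.71 / 0.44 = 1.6136
Acceptance = min(1, 1.6136) = 1.0

1.0


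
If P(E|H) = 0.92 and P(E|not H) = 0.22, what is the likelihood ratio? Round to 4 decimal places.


Likelihood ratio = P(E|H) / P(E|not H)
= 0.92 / 0.22
= 4.1818

4.1818


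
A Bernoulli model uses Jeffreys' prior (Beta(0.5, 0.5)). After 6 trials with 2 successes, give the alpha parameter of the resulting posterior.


Posterior = Beta(prior_alpha + successes, prior_beta + failures)
= Beta(0.5 + 2, 0.5 + 4)
Posterior alpha = 0.5 + k = 0.5 + 2 = 2.5

2.5


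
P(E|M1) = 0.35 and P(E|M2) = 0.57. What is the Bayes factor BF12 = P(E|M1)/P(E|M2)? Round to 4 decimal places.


Bayes factor BF12 = P(E|M1) / P(E|M2)
= 0.35 / 0.57
= 0.614

0.614


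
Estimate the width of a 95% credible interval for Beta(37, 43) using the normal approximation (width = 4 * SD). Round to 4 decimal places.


For Beta(a,b): Var = ab/((a+b)^2(a+b+1))
Var = 0.0031, SD = 0.0554
Approximate 95% CI width = 4 * 0.0554 = 0.2216

0.2216


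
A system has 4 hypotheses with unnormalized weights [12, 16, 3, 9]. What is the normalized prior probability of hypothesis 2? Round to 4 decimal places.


The normalized prior is the weight divided by the total.
Total weight = 40
P(H2) = 16 / 40 = 0.4

0.4


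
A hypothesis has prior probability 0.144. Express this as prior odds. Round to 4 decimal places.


Odds = P(H) / P(not H) = 0.144 / 0.856
= 0.1682

0.1682


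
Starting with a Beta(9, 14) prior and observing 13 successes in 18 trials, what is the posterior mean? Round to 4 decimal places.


Posterior parameters: alpha = 9 + 13 = 22
beta = 14 + 5 = 19
Posterior mean = alpha / (alpha + beta) = 22 / 41
= 0.5366

0.5366


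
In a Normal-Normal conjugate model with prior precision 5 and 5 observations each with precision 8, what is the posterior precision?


Posterior precision = prior precision + n * observation precision
= 5 + 5 * 8
= 5 + 40 = 45

45


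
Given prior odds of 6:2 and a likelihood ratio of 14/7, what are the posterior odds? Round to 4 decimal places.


Posterior odds = prior odds * LR
Prior odds = 6/2 = 3.0
LR = 14/7 = 2.0
Posterior odds = 3.0 * 2.0 = 6.0

6.0


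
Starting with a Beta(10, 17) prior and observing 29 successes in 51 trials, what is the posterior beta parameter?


Posterior beta = prior beta + failures
Failures = 51 - 29 = 22
beta_post = 17 + 22 = 39

39


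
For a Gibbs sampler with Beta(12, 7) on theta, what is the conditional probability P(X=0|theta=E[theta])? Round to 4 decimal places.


E[theta] = 12/(12+7) = 0.6316
P(X=0|theta) = 1 - theta = 0.3684

0.3684


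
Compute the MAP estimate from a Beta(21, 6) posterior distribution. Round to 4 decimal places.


MAP = mode of Beta distribution
= (alpha - 1)/(alpha + beta - 2)
= (21-1)/(21+6-2)
= 20/25 = 0.8

0.8


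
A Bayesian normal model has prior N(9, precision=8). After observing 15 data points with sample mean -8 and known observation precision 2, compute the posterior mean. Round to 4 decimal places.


Posterior mean = (prior_precision * prior_mean + n * data_precision * data_mean) / (prior_precision + n * data_precision)
Numerator = 8*9 + 15*2*-8 = -168
Denominator = 8 + 15*2 = 38
Posterior mean = -4.4211

-4.4211


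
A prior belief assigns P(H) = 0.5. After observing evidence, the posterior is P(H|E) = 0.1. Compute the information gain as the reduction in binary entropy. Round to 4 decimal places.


H(prior) = -0.5*log2(0.5) - 0.5*log2(0.5)
= 1.0
H(post) = -0.1*log2(0.1) - 0.9*log2(0.9)
= 0.469
IG = 1.0 - 0.469 = 0.531

0.531


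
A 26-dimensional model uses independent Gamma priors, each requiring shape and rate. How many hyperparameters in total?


Per parameter: 2 (shape and rate).
Total = 26 * 2 = 52

52


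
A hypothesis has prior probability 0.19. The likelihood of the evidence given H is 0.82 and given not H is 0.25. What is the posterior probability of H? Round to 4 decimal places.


Using Bayes' theorem:
P(E) = 0.19 * 0.82 + 0.81 * 0.25
P(E) = 0.3583
P(H|E) = (0.19 * 0.82) / 0.3583 = 0.4348

0.4348


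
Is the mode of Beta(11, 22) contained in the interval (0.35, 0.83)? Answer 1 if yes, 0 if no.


Mode = (a-1)/(a+b-2) = 10/31 = 0.3226
Interval: (0.35, 0.83)
Contains mode? 0

0


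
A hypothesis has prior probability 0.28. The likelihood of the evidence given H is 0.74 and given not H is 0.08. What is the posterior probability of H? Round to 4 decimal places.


Using Bayes' theorem:
P(E) = 0.28 * 0.74 + 0.72 * 0.08
P(E) = 0.2648
P(H|E) = (0.28 * 0.74) / 0.2648 = 0.7825

0.7825


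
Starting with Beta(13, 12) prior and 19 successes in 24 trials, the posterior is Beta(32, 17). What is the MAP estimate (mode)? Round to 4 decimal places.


The mode of Beta(a, b) when a > 1 and b > 1 is (a-1)/(a+b-2)
= (32 - 1) / (32 + 17 - 2)
= 31 / 47
= 0.6596

0.6596


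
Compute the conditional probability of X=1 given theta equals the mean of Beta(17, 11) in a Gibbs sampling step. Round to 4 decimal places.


Mean of Beta(17, 11) = 0.6071
P(X=1 | theta=0.6071) = 0.6071

0.6071


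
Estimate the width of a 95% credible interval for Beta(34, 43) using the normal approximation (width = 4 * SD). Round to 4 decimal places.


For Beta(a,b): Var = ab/((a+b)^2(a+b+1))
Var = 0.0032, SD = 0.0562
Approximate 95% CI width = 4 * 0.0562 = 0.2249

0.2249


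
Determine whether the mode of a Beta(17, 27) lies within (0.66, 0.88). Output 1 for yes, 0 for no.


First find the mode: (a-1)/(a+b-2) = 0.381
Is 0.381 in (0.66, 0.88)? 0

0


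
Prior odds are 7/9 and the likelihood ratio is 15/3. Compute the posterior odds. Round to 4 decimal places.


Posterior odds = prior odds * likelihood ratio
= (7/9) * (15/3)
= 105 / 27
= 3.8889

3.8889


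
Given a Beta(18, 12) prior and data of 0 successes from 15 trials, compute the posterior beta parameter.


Number of failures = 15 - 0 = 15
Posterior beta = 12 + 15 = 27

27


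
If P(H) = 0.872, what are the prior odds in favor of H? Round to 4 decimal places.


Prior odds = P(H) / (1 - P(H))
= 0.872 / 0.128
= 6.8125

6.8125


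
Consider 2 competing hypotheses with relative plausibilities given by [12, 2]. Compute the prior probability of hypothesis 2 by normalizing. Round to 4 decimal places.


Sum of weights = 12 + 2 = 14
Normalized prior for H2 = 2 / 14
= 0.1429

0.1429


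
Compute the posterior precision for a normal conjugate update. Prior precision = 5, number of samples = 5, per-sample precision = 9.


tau_post = tau_0 + n * tau
= 5 + 5 * 9 = 50

50


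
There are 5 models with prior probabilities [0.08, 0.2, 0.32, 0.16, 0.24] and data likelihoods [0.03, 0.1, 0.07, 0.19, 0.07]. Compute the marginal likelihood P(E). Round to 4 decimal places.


P(E) = sum over models of P(M_i) * P(E|M_i)
= 0.08*0.03 + 0.2*0.1 + 0.32*0.07 + 0.16*0.19 + 0.24*0.07
= 0.092

0.092


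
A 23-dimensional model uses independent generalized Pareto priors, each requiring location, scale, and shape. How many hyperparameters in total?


Per parameter: 3 (location, scale, and shape).
Total = 23 * 3 = 69

69


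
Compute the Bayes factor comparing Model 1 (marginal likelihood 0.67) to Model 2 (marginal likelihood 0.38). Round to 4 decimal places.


BF12 = marginal likelihood of M1 / marginal likelihood of M2
= 0.67/0.38
= 1.7632

1.7632


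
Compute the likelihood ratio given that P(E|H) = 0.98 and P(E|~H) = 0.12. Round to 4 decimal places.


LR = P(E|H) / P(E|~H)
= 0.98 / 0.12 = 8.1667

8.1667


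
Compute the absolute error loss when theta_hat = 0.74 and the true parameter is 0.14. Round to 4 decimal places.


L = |theta_hat - theta_true|
= |0.74 - 0.14| = 0.6

0.6
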